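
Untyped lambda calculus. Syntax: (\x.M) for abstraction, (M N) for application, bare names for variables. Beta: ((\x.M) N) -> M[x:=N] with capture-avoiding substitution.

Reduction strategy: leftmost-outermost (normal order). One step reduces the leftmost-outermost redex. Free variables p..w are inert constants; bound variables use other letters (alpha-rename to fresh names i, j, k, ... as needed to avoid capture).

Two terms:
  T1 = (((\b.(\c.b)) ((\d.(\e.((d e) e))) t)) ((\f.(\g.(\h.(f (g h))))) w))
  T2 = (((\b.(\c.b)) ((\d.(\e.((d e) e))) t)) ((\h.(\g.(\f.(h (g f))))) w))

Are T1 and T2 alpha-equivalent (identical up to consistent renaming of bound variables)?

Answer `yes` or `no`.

Term 1: (((\b.(\c.b)) ((\d.(\e.((d e) e))) t)) ((\f.(\g.(\h.(f (g h))))) w))
Term 2: (((\b.(\c.b)) ((\d.(\e.((d e) e))) t)) ((\h.(\g.(\f.(h (g f))))) w))
Alpha-equivalence: compare structure up to binder renaming.
Result: True

Answer: yes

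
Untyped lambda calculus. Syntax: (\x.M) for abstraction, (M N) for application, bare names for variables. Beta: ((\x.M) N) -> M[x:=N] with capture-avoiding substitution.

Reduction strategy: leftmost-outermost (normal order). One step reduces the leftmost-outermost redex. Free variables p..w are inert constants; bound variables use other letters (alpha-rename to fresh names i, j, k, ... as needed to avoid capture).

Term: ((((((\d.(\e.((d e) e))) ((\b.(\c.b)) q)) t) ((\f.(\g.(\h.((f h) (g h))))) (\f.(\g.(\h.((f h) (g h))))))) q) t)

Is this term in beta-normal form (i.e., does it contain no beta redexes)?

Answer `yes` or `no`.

Term: ((((((\d.(\e.((d e) e))) ((\b.(\c.b)) q)) t) ((\f.(\g.(\h.((f h) (g h))))) (\f.(\g.(\h.((f h) (g h))))))) q) t)
Found 3 beta redex(es).

Answer: no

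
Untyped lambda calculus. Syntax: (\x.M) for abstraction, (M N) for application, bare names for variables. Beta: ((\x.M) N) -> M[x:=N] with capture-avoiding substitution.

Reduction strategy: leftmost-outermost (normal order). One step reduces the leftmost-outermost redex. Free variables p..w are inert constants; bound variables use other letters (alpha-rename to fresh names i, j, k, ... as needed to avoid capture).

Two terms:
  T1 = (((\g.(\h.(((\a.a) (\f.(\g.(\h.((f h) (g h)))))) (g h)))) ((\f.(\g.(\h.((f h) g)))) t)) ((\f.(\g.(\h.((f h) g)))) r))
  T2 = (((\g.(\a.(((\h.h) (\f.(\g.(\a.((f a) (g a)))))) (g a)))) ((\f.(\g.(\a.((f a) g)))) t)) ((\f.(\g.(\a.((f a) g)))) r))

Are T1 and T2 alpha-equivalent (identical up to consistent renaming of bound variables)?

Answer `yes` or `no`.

Term 1: (((\g.(\h.(((\a.a) (\f.(\g.(\h.((f h) (g h)))))) (g h)))) ((\f.(\g.(\h.((f h) g)))) t)) ((\f.(\g.(\h.((f h) g)))) r))
Term 2: (((\g.(\a.(((\h.h) (\f.(\g.(\a.((f a) (g a)))))) (g a)))) ((\f.(\g.(\a.((f a) g)))) t)) ((\f.(\g.(\a.((f a) g)))) r))
Alpha-equivalence: compare structure up to binder renaming.
Result: True

Answer: yes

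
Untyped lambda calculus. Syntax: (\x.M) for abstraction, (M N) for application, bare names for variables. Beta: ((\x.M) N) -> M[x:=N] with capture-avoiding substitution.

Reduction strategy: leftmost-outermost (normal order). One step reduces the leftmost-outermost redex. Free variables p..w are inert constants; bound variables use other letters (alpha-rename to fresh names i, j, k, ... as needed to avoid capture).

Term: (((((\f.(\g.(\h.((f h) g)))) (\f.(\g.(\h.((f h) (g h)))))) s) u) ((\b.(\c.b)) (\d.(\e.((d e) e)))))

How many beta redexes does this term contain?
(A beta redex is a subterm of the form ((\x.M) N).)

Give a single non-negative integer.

Term: (((((\f.(\g.(\h.((f h) g)))) (\f.(\g.(\h.((f h) (g h)))))) s) u) ((\b.(\c.b)) (\d.(\e.((d e) e)))))
  Redex: ((\f.(\g.(\h.((f h) g)))) (\f.(\g.(\h.((f h) (g h))))))
  Redex: ((\b.(\c.b)) (\d.(\e.((d e) e))))
Total redexes: 2

Answer: 2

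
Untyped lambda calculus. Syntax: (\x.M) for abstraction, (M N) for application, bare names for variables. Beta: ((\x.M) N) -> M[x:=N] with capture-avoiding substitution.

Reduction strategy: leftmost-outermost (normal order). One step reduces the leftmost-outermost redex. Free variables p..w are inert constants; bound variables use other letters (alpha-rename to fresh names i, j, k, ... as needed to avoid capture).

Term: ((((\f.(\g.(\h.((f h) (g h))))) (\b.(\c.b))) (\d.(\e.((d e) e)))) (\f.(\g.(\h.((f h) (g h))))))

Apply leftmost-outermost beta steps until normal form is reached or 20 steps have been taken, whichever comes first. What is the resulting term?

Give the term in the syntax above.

Answer: (\f.(\g.(\h.((f h) (g h)))))

Derivation:
Step 0: ((((\f.(\g.(\h.((f h) (g h))))) (\b.(\c.b))) (\d.(\e.((d e) e)))) (\f.(\g.(\h.((f h) (g h))))))
Step 1: (((\g.(\h.(((\b.(\c.b)) h) (g h)))) (\d.(\e.((d e) e)))) (\f.(\g.(\h.((f h) (g h))))))
Step 2: ((\h.(((\b.(\c.b)) h) ((\d.(\e.((d e) e))) h))) (\f.(\g.(\h.((f h) (g h))))))
Step 3: (((\b.(\c.b)) (\f.(\g.(\h.((f h) (g h)))))) ((\d.(\e.((d e) e))) (\f.(\g.(\h.((f h) (g h)))))))
Step 4: ((\c.(\f.(\g.(\h.((f h) (g h)))))) ((\d.(\e.((d e) e))) (\f.(\g.(\h.((f h) (g h)))))))
Step 5: (\f.(\g.(\h.((f h) (g h)))))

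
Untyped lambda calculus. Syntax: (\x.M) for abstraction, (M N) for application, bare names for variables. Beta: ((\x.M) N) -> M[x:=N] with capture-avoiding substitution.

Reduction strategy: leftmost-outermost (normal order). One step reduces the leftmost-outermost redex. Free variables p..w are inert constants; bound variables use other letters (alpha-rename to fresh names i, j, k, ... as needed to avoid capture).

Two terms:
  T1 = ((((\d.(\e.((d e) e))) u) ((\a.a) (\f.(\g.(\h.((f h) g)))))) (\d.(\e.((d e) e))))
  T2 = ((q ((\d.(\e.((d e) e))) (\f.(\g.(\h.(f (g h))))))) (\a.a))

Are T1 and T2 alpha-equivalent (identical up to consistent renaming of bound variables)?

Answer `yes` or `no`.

Answer: no

Derivation:
Term 1: ((((\d.(\e.((d e) e))) u) ((\a.a) (\f.(\g.(\h.((f h) g)))))) (\d.(\e.((d e) e))))
Term 2: ((q ((\d.(\e.((d e) e))) (\f.(\g.(\h.(f (g h))))))) (\a.a))
Alpha-equivalence: compare structure up to binder renaming.
Result: False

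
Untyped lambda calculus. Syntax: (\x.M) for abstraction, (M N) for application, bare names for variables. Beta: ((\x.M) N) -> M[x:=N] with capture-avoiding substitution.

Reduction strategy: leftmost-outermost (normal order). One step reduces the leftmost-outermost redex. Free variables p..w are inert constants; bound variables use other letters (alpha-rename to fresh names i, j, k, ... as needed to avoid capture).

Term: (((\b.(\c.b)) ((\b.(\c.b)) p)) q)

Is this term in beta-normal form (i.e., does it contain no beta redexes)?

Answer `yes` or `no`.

Term: (((\b.(\c.b)) ((\b.(\c.b)) p)) q)
Found 2 beta redex(es).

Answer: no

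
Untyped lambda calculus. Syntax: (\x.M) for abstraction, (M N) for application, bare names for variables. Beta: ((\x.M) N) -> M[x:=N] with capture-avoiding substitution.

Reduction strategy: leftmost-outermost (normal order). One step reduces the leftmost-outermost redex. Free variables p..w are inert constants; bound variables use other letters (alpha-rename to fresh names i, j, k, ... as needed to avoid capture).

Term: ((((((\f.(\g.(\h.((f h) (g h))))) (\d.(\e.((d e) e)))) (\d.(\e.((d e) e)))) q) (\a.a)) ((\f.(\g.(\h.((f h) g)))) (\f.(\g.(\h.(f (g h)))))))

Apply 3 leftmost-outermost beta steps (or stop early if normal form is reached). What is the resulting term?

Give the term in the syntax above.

Step 0: ((((((\f.(\g.(\h.((f h) (g h))))) (\d.(\e.((d e) e)))) (\d.(\e.((d e) e)))) q) (\a.a)) ((\f.(\g.(\h.((f h) g)))) (\f.(\g.(\h.(f (g h)))))))
Step 1: (((((\g.(\h.(((\d.(\e.((d e) e))) h) (g h)))) (\d.(\e.((d e) e)))) q) (\a.a)) ((\f.(\g.(\h.((f h) g)))) (\f.(\g.(\h.(f (g h)))))))
Step 2: ((((\h.(((\d.(\e.((d e) e))) h) ((\d.(\e.((d e) e))) h))) q) (\a.a)) ((\f.(\g.(\h.((f h) g)))) (\f.(\g.(\h.(f (g h)))))))
Step 3: (((((\d.(\e.((d e) e))) q) ((\d.(\e.((d e) e))) q)) (\a.a)) ((\f.(\g.(\h.((f h) g)))) (\f.(\g.(\h.(f (g h)))))))

Answer: (((((\d.(\e.((d e) e))) q) ((\d.(\e.((d e) e))) q)) (\a.a)) ((\f.(\g.(\h.((f h) g)))) (\f.(\g.(\h.(f (g h)))))))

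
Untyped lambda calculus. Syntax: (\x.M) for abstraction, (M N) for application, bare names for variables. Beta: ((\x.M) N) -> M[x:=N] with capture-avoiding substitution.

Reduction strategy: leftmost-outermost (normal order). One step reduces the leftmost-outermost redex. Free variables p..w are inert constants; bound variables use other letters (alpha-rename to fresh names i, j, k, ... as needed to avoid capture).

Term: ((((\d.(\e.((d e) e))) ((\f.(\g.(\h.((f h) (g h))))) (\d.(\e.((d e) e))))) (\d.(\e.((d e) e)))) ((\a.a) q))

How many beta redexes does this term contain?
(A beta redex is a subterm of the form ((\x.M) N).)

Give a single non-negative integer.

Answer: 3

Derivation:
Term: ((((\d.(\e.((d e) e))) ((\f.(\g.(\h.((f h) (g h))))) (\d.(\e.((d e) e))))) (\d.(\e.((d e) e)))) ((\a.a) q))
  Redex: ((\d.(\e.((d e) e))) ((\f.(\g.(\h.((f h) (g h))))) (\d.(\e.((d e) e)))))
  Redex: ((\f.(\g.(\h.((f h) (g h))))) (\d.(\e.((d e) e))))
  Redex: ((\a.a) q)
Total redexes: 3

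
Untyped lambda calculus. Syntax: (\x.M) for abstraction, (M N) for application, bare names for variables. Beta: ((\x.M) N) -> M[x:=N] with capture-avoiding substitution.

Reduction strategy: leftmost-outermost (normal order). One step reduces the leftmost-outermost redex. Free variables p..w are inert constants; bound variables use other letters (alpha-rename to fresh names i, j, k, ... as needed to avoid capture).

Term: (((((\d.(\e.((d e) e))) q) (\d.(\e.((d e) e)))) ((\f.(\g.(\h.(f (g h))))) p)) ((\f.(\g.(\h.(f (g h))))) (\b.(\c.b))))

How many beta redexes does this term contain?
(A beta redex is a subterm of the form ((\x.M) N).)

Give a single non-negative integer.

Term: (((((\d.(\e.((d e) e))) q) (\d.(\e.((d e) e)))) ((\f.(\g.(\h.(f (g h))))) p)) ((\f.(\g.(\h.(f (g h))))) (\b.(\c.b))))
  Redex: ((\d.(\e.((d e) e))) q)
  Redex: ((\f.(\g.(\h.(f (g h))))) p)
  Redex: ((\f.(\g.(\h.(f (g h))))) (\b.(\c.b)))
Total redexes: 3

Answer: 3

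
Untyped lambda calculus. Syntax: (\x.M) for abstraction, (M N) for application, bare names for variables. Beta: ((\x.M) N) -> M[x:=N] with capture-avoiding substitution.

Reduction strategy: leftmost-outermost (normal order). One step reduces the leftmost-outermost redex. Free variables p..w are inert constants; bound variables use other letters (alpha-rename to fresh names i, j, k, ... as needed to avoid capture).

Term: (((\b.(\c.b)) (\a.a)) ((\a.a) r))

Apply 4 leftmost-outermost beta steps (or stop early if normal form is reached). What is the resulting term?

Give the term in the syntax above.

Step 0: (((\b.(\c.b)) (\a.a)) ((\a.a) r))
Step 1: ((\c.(\a.a)) ((\a.a) r))
Step 2: (\a.a)
Step 3: (normal form reached)

Answer: (\a.a)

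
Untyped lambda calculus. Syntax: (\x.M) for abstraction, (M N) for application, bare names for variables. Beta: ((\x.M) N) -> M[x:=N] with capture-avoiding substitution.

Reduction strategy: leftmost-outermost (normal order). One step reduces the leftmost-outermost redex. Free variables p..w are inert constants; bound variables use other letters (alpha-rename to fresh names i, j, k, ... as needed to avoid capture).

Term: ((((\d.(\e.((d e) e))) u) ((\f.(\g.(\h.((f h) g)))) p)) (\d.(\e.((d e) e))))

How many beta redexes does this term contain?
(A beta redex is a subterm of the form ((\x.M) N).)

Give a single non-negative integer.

Answer: 2

Derivation:
Term: ((((\d.(\e.((d e) e))) u) ((\f.(\g.(\h.((f h) g)))) p)) (\d.(\e.((d e) e))))
  Redex: ((\d.(\e.((d e) e))) u)
  Redex: ((\f.(\g.(\h.((f h) g)))) p)
Total redexes: 2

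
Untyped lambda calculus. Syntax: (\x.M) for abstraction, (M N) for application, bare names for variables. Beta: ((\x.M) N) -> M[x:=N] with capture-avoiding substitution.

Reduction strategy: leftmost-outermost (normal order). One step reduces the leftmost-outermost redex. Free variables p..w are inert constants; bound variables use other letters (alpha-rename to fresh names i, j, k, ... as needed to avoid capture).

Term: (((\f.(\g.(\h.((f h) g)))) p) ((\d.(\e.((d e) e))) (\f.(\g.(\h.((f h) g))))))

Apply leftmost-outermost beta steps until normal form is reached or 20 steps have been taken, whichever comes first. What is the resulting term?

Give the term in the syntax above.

Answer: (\h.((p h) (\e.(\h.((e h) e)))))

Derivation:
Step 0: (((\f.(\g.(\h.((f h) g)))) p) ((\d.(\e.((d e) e))) (\f.(\g.(\h.((f h) g))))))
Step 1: ((\g.(\h.((p h) g))) ((\d.(\e.((d e) e))) (\f.(\g.(\h.((f h) g))))))
Step 2: (\h.((p h) ((\d.(\e.((d e) e))) (\f.(\g.(\h.((f h) g)))))))
Step 3: (\h.((p h) (\e.(((\f.(\g.(\h.((f h) g)))) e) e))))
Step 4: (\h.((p h) (\e.((\g.(\h.((e h) g))) e))))
Step 5: (\h.((p h) (\e.(\h.((e h) e)))))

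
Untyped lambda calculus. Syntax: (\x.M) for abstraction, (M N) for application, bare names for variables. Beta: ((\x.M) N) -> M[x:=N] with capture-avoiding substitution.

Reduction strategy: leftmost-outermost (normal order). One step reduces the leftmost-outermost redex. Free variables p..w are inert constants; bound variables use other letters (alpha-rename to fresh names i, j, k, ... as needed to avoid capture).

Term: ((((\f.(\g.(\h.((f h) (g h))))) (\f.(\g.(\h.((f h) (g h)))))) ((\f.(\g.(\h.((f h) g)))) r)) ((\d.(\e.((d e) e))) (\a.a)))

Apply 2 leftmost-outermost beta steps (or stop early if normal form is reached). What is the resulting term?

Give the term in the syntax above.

Step 0: ((((\f.(\g.(\h.((f h) (g h))))) (\f.(\g.(\h.((f h) (g h)))))) ((\f.(\g.(\h.((f h) g)))) r)) ((\d.(\e.((d e) e))) (\a.a)))
Step 1: (((\g.(\h.(((\f.(\g.(\h.((f h) (g h))))) h) (g h)))) ((\f.(\g.(\h.((f h) g)))) r)) ((\d.(\e.((d e) e))) (\a.a)))
Step 2: ((\h.(((\f.(\g.(\h.((f h) (g h))))) h) (((\f.(\g.(\h.((f h) g)))) r) h))) ((\d.(\e.((d e) e))) (\a.a)))

Answer: ((\h.(((\f.(\g.(\h.((f h) (g h))))) h) (((\f.(\g.(\h.((f h) g)))) r) h))) ((\d.(\e.((d e) e))) (\a.a)))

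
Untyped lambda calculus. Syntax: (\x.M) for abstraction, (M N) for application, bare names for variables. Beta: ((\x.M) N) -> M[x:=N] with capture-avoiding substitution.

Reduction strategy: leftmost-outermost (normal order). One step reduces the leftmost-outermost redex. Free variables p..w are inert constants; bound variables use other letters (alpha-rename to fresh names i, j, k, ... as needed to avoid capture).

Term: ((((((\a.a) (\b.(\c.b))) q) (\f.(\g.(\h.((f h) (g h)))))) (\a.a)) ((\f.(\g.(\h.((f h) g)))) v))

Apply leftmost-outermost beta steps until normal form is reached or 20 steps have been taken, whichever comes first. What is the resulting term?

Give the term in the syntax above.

Answer: ((q (\a.a)) (\g.(\h.((v h) g))))

Derivation:
Step 0: ((((((\a.a) (\b.(\c.b))) q) (\f.(\g.(\h.((f h) (g h)))))) (\a.a)) ((\f.(\g.(\h.((f h) g)))) v))
Step 1: (((((\b.(\c.b)) q) (\f.(\g.(\h.((f h) (g h)))))) (\a.a)) ((\f.(\g.(\h.((f h) g)))) v))
Step 2: ((((\c.q) (\f.(\g.(\h.((f h) (g h)))))) (\a.a)) ((\f.(\g.(\h.((f h) g)))) v))
Step 3: ((q (\a.a)) ((\f.(\g.(\h.((f h) g)))) v))
Step 4: ((q (\a.a)) (\g.(\h.((v h) g))))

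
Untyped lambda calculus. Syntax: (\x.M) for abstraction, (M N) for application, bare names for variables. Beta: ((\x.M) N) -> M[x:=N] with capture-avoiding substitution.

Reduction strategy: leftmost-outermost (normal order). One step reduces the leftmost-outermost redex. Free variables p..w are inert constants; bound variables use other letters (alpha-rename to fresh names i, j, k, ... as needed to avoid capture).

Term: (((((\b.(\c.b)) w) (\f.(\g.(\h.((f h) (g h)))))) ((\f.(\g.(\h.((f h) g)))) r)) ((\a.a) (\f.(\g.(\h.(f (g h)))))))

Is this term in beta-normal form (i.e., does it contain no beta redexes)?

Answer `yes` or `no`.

Term: (((((\b.(\c.b)) w) (\f.(\g.(\h.((f h) (g h)))))) ((\f.(\g.(\h.((f h) g)))) r)) ((\a.a) (\f.(\g.(\h.(f (g h)))))))
Found 3 beta redex(es).

Answer: no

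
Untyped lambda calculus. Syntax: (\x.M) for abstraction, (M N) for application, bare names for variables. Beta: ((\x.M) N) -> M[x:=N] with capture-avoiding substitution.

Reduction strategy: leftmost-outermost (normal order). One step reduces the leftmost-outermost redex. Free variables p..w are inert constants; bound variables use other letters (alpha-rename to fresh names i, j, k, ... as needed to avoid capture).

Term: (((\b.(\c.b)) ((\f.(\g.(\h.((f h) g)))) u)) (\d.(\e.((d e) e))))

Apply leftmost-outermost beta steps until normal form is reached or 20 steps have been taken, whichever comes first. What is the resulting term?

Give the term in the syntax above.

Step 0: (((\b.(\c.b)) ((\f.(\g.(\h.((f h) g)))) u)) (\d.(\e.((d e) e))))
Step 1: ((\c.((\f.(\g.(\h.((f h) g)))) u)) (\d.(\e.((d e) e))))
Step 2: ((\f.(\g.(\h.((f h) g)))) u)
Step 3: (\g.(\h.((u h) g)))

Answer: (\g.(\h.((u h) g)))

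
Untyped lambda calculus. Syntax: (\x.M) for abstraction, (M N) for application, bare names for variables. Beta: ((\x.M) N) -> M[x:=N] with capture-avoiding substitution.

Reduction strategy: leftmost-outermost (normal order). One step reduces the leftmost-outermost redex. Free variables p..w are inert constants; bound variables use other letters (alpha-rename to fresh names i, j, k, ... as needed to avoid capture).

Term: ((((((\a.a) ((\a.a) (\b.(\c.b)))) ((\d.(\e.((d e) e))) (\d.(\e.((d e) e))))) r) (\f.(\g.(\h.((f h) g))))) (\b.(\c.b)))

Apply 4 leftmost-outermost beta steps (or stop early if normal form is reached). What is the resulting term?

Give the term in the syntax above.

Step 0: ((((((\a.a) ((\a.a) (\b.(\c.b)))) ((\d.(\e.((d e) e))) (\d.(\e.((d e) e))))) r) (\f.(\g.(\h.((f h) g))))) (\b.(\c.b)))
Step 1: ((((((\a.a) (\b.(\c.b))) ((\d.(\e.((d e) e))) (\d.(\e.((d e) e))))) r) (\f.(\g.(\h.((f h) g))))) (\b.(\c.b)))
Step 2: (((((\b.(\c.b)) ((\d.(\e.((d e) e))) (\d.(\e.((d e) e))))) r) (\f.(\g.(\h.((f h) g))))) (\b.(\c.b)))
Step 3: ((((\c.((\d.(\e.((d e) e))) (\d.(\e.((d e) e))))) r) (\f.(\g.(\h.((f h) g))))) (\b.(\c.b)))
Step 4: ((((\d.(\e.((d e) e))) (\d.(\e.((d e) e)))) (\f.(\g.(\h.((f h) g))))) (\b.(\c.b)))

Answer: ((((\d.(\e.((d e) e))) (\d.(\e.((d e) e)))) (\f.(\g.(\h.((f h) g))))) (\b.(\c.b)))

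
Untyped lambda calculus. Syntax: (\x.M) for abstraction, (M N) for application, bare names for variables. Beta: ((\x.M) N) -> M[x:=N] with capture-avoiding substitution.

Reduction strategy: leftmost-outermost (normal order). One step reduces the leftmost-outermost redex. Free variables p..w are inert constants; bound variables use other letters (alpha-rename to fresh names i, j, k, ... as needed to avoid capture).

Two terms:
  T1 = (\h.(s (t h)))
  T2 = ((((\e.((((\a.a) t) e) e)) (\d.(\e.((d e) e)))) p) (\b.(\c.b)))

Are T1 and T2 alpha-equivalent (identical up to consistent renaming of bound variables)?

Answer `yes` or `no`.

Term 1: (\h.(s (t h)))
Term 2: ((((\e.((((\a.a) t) e) e)) (\d.(\e.((d e) e)))) p) (\b.(\c.b)))
Alpha-equivalence: compare structure up to binder renaming.
Result: False

Answer: no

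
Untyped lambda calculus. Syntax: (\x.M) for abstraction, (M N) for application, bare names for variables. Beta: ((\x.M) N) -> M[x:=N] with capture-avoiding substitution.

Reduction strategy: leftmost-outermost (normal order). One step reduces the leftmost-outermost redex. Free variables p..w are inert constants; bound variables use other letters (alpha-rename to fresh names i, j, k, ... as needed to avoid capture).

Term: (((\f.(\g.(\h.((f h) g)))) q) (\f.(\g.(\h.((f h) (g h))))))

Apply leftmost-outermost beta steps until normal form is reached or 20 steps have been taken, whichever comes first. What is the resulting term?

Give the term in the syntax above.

Answer: (\h.((q h) (\f.(\g.(\h.((f h) (g h)))))))

Derivation:
Step 0: (((\f.(\g.(\h.((f h) g)))) q) (\f.(\g.(\h.((f h) (g h))))))
Step 1: ((\g.(\h.((q h) g))) (\f.(\g.(\h.((f h) (g h))))))
Step 2: (\h.((q h) (\f.(\g.(\h.((f h) (g h)))))))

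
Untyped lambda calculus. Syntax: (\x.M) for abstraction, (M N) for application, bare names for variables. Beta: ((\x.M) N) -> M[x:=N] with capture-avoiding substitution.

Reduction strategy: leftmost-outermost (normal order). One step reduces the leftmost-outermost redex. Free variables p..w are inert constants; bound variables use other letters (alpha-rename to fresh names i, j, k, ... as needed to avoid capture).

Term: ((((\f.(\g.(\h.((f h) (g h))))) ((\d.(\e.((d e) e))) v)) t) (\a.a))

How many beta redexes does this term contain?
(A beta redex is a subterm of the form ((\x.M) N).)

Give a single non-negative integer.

Term: ((((\f.(\g.(\h.((f h) (g h))))) ((\d.(\e.((d e) e))) v)) t) (\a.a))
  Redex: ((\f.(\g.(\h.((f h) (g h))))) ((\d.(\e.((d e) e))) v))
  Redex: ((\d.(\e.((d e) e))) v)
Total redexes: 2

Answer: 2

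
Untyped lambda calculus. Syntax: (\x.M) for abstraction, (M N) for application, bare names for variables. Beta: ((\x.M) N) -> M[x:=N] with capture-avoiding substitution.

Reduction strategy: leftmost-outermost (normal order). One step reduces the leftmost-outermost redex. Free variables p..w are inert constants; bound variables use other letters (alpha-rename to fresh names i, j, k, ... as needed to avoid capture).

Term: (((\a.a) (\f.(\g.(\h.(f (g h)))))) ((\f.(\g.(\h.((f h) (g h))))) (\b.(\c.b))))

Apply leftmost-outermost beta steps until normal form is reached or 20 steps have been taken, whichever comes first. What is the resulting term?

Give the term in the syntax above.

Step 0: (((\a.a) (\f.(\g.(\h.(f (g h)))))) ((\f.(\g.(\h.((f h) (g h))))) (\b.(\c.b))))
Step 1: ((\f.(\g.(\h.(f (g h))))) ((\f.(\g.(\h.((f h) (g h))))) (\b.(\c.b))))
Step 2: (\g.(\h.(((\f.(\g.(\h.((f h) (g h))))) (\b.(\c.b))) (g h))))
Step 3: (\g.(\h.((\g.(\h.(((\b.(\c.b)) h) (g h)))) (g h))))
Step 4: (\g.(\h.(\i.(((\b.(\c.b)) i) ((g h) i)))))
Step 5: (\g.(\h.(\i.((\c.i) ((g h) i)))))
Step 6: (\g.(\h.(\i.i)))

Answer: (\g.(\h.(\i.i)))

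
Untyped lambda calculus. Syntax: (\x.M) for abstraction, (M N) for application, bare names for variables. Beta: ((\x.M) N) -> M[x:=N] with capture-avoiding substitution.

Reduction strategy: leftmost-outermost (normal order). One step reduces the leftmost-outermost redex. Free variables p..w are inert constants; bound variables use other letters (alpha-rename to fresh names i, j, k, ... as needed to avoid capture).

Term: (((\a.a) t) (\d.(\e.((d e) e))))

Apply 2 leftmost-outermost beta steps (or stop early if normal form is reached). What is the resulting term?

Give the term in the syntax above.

Step 0: (((\a.a) t) (\d.(\e.((d e) e))))
Step 1: (t (\d.(\e.((d e) e))))
Step 2: (normal form reached)

Answer: (t (\d.(\e.((d e) e))))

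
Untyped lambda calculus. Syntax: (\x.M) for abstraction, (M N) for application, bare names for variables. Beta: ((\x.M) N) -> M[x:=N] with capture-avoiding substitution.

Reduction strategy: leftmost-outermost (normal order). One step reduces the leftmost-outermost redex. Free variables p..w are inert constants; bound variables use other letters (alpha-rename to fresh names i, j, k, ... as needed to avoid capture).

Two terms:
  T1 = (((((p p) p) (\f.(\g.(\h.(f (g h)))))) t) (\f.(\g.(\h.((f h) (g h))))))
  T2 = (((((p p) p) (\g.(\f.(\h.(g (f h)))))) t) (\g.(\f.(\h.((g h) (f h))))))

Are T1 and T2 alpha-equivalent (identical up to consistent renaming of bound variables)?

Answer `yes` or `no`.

Answer: yes

Derivation:
Term 1: (((((p p) p) (\f.(\g.(\h.(f (g h)))))) t) (\f.(\g.(\h.((f h) (g h))))))
Term 2: (((((p p) p) (\g.(\f.(\h.(g (f h)))))) t) (\g.(\f.(\h.((g h) (f h))))))
Alpha-equivalence: compare structure up to binder renaming.
Result: True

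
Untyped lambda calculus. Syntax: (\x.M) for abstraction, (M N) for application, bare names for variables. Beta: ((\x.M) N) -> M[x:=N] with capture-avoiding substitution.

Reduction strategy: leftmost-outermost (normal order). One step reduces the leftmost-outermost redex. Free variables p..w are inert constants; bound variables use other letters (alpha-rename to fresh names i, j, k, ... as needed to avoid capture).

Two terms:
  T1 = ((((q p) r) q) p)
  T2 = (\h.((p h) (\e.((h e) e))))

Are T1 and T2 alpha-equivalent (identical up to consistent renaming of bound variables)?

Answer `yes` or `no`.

Term 1: ((((q p) r) q) p)
Term 2: (\h.((p h) (\e.((h e) e))))
Alpha-equivalence: compare structure up to binder renaming.
Result: False

Answer: no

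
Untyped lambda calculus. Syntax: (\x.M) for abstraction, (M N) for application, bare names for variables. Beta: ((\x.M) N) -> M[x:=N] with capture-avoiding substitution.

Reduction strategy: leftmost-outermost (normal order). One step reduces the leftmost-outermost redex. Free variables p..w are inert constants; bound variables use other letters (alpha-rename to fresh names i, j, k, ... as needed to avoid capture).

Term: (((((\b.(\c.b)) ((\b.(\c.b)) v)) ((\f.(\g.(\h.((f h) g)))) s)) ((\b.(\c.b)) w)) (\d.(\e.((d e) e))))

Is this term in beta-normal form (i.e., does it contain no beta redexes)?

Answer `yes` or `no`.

Answer: no

Derivation:
Term: (((((\b.(\c.b)) ((\b.(\c.b)) v)) ((\f.(\g.(\h.((f h) g)))) s)) ((\b.(\c.b)) w)) (\d.(\e.((d e) e))))
Found 4 beta redex(es).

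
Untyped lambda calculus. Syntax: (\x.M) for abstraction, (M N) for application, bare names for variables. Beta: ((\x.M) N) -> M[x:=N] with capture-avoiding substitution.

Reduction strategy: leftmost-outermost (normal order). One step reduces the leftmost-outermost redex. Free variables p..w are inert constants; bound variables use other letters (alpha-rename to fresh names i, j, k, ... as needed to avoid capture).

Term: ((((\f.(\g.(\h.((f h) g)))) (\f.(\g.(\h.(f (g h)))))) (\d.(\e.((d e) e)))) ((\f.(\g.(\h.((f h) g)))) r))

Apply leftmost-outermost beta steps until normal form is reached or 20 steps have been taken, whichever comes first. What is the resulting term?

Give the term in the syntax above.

Step 0: ((((\f.(\g.(\h.((f h) g)))) (\f.(\g.(\h.(f (g h)))))) (\d.(\e.((d e) e)))) ((\f.(\g.(\h.((f h) g)))) r))
Step 1: (((\g.(\h.(((\f.(\g.(\h.(f (g h))))) h) g))) (\d.(\e.((d e) e)))) ((\f.(\g.(\h.((f h) g)))) r))
Step 2: ((\h.(((\f.(\g.(\h.(f (g h))))) h) (\d.(\e.((d e) e))))) ((\f.(\g.(\h.((f h) g)))) r))
Step 3: (((\f.(\g.(\h.(f (g h))))) ((\f.(\g.(\h.((f h) g)))) r)) (\d.(\e.((d e) e))))
Step 4: ((\g.(\h.(((\f.(\g.(\h.((f h) g)))) r) (g h)))) (\d.(\e.((d e) e))))
Step 5: (\h.(((\f.(\g.(\h.((f h) g)))) r) ((\d.(\e.((d e) e))) h)))
Step 6: (\h.((\g.(\h.((r h) g))) ((\d.(\e.((d e) e))) h)))
Step 7: (\h.(\i.((r i) ((\d.(\e.((d e) e))) h))))
Step 8: (\h.(\i.((r i) (\e.((h e) e)))))

Answer: (\h.(\i.((r i) (\e.((h e) e)))))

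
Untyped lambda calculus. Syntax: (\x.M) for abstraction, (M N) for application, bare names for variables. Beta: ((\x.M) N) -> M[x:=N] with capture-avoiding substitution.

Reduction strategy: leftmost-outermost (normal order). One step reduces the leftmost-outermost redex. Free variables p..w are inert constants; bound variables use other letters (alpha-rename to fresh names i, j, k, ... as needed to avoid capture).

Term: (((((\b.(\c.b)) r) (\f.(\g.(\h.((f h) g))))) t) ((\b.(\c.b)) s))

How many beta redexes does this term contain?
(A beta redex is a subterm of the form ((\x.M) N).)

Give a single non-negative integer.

Term: (((((\b.(\c.b)) r) (\f.(\g.(\h.((f h) g))))) t) ((\b.(\c.b)) s))
  Redex: ((\b.(\c.b)) r)
  Redex: ((\b.(\c.b)) s)
Total redexes: 2

Answer: 2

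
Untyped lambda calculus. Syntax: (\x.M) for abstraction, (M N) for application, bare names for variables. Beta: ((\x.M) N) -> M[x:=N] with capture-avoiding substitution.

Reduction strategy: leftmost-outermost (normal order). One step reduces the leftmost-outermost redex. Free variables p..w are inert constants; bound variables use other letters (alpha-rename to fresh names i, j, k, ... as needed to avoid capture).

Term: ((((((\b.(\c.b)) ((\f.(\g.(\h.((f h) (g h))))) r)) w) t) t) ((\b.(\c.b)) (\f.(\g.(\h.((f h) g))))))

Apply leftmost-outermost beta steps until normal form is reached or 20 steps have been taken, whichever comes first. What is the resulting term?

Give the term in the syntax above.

Answer: (((r t) (t t)) (\c.(\f.(\g.(\h.((f h) g))))))

Derivation:
Step 0: ((((((\b.(\c.b)) ((\f.(\g.(\h.((f h) (g h))))) r)) w) t) t) ((\b.(\c.b)) (\f.(\g.(\h.((f h) g))))))
Step 1: (((((\c.((\f.(\g.(\h.((f h) (g h))))) r)) w) t) t) ((\b.(\c.b)) (\f.(\g.(\h.((f h) g))))))
Step 2: (((((\f.(\g.(\h.((f h) (g h))))) r) t) t) ((\b.(\c.b)) (\f.(\g.(\h.((f h) g))))))
Step 3: ((((\g.(\h.((r h) (g h)))) t) t) ((\b.(\c.b)) (\f.(\g.(\h.((f h) g))))))
Step 4: (((\h.((r h) (t h))) t) ((\b.(\c.b)) (\f.(\g.(\h.((f h) g))))))
Step 5: (((r t) (t t)) ((\b.(\c.b)) (\f.(\g.(\h.((f h) g))))))
Step 6: (((r t) (t t)) (\c.(\f.(\g.(\h.((f h) g))))))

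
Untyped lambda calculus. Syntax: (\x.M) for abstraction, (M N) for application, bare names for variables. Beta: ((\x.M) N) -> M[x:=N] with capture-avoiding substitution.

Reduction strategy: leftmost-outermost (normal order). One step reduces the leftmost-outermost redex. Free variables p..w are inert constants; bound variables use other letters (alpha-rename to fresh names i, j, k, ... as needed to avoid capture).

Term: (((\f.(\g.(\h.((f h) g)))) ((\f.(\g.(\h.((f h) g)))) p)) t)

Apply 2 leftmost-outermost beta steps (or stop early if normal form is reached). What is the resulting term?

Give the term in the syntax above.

Step 0: (((\f.(\g.(\h.((f h) g)))) ((\f.(\g.(\h.((f h) g)))) p)) t)
Step 1: ((\g.(\h.((((\f.(\g.(\h.((f h) g)))) p) h) g))) t)
Step 2: (\h.((((\f.(\g.(\h.((f h) g)))) p) h) t))

Answer: (\h.((((\f.(\g.(\h.((f h) g)))) p) h) t))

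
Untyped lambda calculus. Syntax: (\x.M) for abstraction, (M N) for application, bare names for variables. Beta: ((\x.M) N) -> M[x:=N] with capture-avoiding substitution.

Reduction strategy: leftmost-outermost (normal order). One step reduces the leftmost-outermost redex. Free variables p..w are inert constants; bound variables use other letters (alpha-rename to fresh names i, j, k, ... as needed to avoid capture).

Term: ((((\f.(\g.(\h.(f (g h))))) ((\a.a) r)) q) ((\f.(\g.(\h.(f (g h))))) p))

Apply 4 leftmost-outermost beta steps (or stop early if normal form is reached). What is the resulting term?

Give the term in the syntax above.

Answer: (r (q ((\f.(\g.(\h.(f (g h))))) p)))

Derivation:
Step 0: ((((\f.(\g.(\h.(f (g h))))) ((\a.a) r)) q) ((\f.(\g.(\h.(f (g h))))) p))
Step 1: (((\g.(\h.(((\a.a) r) (g h)))) q) ((\f.(\g.(\h.(f (g h))))) p))
Step 2: ((\h.(((\a.a) r) (q h))) ((\f.(\g.(\h.(f (g h))))) p))
Step 3: (((\a.a) r) (q ((\f.(\g.(\h.(f (g h))))) p)))
Step 4: (r (q ((\f.(\g.(\h.(f (g h))))) p)))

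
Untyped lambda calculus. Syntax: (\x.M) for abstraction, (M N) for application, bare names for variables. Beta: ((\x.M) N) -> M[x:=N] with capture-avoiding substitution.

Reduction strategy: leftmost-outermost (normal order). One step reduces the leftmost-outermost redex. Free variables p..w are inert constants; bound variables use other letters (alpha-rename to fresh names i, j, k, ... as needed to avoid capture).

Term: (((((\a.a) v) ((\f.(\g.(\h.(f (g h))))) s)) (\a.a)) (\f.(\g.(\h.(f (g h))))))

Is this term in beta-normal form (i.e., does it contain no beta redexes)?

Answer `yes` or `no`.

Answer: no

Derivation:
Term: (((((\a.a) v) ((\f.(\g.(\h.(f (g h))))) s)) (\a.a)) (\f.(\g.(\h.(f (g h))))))
Found 2 beta redex(es).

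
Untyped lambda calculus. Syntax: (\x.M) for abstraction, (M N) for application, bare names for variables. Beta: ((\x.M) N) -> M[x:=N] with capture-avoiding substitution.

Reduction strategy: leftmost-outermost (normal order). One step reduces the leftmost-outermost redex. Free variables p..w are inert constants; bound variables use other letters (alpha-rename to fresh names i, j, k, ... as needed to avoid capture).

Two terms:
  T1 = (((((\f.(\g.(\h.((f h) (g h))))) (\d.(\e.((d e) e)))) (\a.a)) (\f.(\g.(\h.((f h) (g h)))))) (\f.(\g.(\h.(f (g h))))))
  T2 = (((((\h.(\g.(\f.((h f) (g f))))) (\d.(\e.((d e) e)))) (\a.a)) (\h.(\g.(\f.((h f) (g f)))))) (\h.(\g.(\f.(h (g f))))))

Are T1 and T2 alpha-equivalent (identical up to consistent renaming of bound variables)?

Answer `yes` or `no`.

Term 1: (((((\f.(\g.(\h.((f h) (g h))))) (\d.(\e.((d e) e)))) (\a.a)) (\f.(\g.(\h.((f h) (g h)))))) (\f.(\g.(\h.(f (g h))))))
Term 2: (((((\h.(\g.(\f.((h f) (g f))))) (\d.(\e.((d e) e)))) (\a.a)) (\h.(\g.(\f.((h f) (g f)))))) (\h.(\g.(\f.(h (g f))))))
Alpha-equivalence: compare structure up to binder renaming.
Result: True

Answer: yes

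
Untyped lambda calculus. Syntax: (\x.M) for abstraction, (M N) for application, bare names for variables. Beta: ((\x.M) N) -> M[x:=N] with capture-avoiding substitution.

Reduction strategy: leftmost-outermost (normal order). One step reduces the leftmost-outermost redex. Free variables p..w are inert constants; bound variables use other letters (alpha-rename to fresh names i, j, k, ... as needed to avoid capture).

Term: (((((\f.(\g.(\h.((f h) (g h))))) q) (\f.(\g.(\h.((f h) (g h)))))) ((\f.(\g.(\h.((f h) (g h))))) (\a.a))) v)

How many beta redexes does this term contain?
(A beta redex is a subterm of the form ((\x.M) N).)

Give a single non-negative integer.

Term: (((((\f.(\g.(\h.((f h) (g h))))) q) (\f.(\g.(\h.((f h) (g h)))))) ((\f.(\g.(\h.((f h) (g h))))) (\a.a))) v)
  Redex: ((\f.(\g.(\h.((f h) (g h))))) q)
  Redex: ((\f.(\g.(\h.((f h) (g h))))) (\a.a))
Total redexes: 2

Answer: 2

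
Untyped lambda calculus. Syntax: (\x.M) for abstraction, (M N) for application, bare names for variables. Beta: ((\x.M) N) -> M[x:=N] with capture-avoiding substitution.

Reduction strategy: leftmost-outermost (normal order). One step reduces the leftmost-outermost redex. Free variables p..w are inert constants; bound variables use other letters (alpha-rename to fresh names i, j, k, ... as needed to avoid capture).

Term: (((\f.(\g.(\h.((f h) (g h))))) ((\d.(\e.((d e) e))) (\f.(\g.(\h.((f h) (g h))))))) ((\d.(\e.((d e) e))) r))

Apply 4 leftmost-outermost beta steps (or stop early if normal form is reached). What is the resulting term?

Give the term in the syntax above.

Answer: (\h.((((\f.(\g.(\h.((f h) (g h))))) h) h) (((\d.(\e.((d e) e))) r) h)))

Derivation:
Step 0: (((\f.(\g.(\h.((f h) (g h))))) ((\d.(\e.((d e) e))) (\f.(\g.(\h.((f h) (g h))))))) ((\d.(\e.((d e) e))) r))
Step 1: ((\g.(\h.((((\d.(\e.((d e) e))) (\f.(\g.(\h.((f h) (g h)))))) h) (g h)))) ((\d.(\e.((d e) e))) r))
Step 2: (\h.((((\d.(\e.((d e) e))) (\f.(\g.(\h.((f h) (g h)))))) h) (((\d.(\e.((d e) e))) r) h)))
Step 3: (\h.(((\e.(((\f.(\g.(\h.((f h) (g h))))) e) e)) h) (((\d.(\e.((d e) e))) r) h)))
Step 4: (\h.((((\f.(\g.(\h.((f h) (g h))))) h) h) (((\d.(\e.((d e) e))) r) h)))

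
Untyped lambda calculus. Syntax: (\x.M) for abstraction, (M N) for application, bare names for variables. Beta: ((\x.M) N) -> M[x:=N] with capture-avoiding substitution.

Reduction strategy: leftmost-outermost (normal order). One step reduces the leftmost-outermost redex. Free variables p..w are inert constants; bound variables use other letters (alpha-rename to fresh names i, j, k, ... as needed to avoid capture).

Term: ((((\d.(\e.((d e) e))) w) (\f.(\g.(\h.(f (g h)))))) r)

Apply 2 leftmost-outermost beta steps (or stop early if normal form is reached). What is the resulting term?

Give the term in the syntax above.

Answer: (((w (\f.(\g.(\h.(f (g h)))))) (\f.(\g.(\h.(f (g h)))))) r)

Derivation:
Step 0: ((((\d.(\e.((d e) e))) w) (\f.(\g.(\h.(f (g h)))))) r)
Step 1: (((\e.((w e) e)) (\f.(\g.(\h.(f (g h)))))) r)
Step 2: (((w (\f.(\g.(\h.(f (g h)))))) (\f.(\g.(\h.(f (g h)))))) r)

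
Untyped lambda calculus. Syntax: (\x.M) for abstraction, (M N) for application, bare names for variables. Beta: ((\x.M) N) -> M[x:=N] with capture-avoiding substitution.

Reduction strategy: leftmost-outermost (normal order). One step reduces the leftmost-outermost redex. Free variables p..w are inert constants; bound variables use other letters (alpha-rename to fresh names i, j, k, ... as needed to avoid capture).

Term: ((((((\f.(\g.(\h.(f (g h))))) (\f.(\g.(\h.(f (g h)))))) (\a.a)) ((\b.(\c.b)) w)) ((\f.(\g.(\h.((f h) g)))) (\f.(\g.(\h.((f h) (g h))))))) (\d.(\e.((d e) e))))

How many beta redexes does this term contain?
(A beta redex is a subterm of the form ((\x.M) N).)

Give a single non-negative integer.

Term: ((((((\f.(\g.(\h.(f (g h))))) (\f.(\g.(\h.(f (g h)))))) (\a.a)) ((\b.(\c.b)) w)) ((\f.(\g.(\h.((f h) g)))) (\f.(\g.(\h.((f h) (g h))))))) (\d.(\e.((d e) e))))
  Redex: ((\f.(\g.(\h.(f (g h))))) (\f.(\g.(\h.(f (g h))))))
  Redex: ((\b.(\c.b)) w)
  Redex: ((\f.(\g.(\h.((f h) g)))) (\f.(\g.(\h.((f h) (g h))))))
Total redexes: 3

Answer: 3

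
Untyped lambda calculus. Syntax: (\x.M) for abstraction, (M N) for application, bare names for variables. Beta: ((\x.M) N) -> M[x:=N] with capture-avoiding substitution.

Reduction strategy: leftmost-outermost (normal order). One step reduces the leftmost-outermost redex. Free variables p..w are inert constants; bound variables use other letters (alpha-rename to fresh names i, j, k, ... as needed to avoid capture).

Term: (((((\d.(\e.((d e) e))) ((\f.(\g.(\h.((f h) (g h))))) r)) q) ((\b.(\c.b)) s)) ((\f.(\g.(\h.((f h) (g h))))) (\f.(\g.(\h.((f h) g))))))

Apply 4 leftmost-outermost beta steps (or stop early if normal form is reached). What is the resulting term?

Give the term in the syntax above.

Step 0: (((((\d.(\e.((d e) e))) ((\f.(\g.(\h.((f h) (g h))))) r)) q) ((\b.(\c.b)) s)) ((\f.(\g.(\h.((f h) (g h))))) (\f.(\g.(\h.((f h) g))))))
Step 1: ((((\e.((((\f.(\g.(\h.((f h) (g h))))) r) e) e)) q) ((\b.(\c.b)) s)) ((\f.(\g.(\h.((f h) (g h))))) (\f.(\g.(\h.((f h) g))))))
Step 2: ((((((\f.(\g.(\h.((f h) (g h))))) r) q) q) ((\b.(\c.b)) s)) ((\f.(\g.(\h.((f h) (g h))))) (\f.(\g.(\h.((f h) g))))))
Step 3: (((((\g.(\h.((r h) (g h)))) q) q) ((\b.(\c.b)) s)) ((\f.(\g.(\h.((f h) (g h))))) (\f.(\g.(\h.((f h) g))))))
Step 4: ((((\h.((r h) (q h))) q) ((\b.(\c.b)) s)) ((\f.(\g.(\h.((f h) (g h))))) (\f.(\g.(\h.((f h) g))))))

Answer: ((((\h.((r h) (q h))) q) ((\b.(\c.b)) s)) ((\f.(\g.(\h.((f h) (g h))))) (\f.(\g.(\h.((f h) g))))))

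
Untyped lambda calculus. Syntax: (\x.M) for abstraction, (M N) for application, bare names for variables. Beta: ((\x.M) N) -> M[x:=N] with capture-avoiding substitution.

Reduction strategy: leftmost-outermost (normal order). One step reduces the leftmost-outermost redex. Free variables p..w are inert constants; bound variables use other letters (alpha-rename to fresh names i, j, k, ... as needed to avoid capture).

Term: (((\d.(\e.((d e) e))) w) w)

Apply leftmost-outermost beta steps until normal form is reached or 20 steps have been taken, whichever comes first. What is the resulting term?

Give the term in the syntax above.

Step 0: (((\d.(\e.((d e) e))) w) w)
Step 1: ((\e.((w e) e)) w)
Step 2: ((w w) w)

Answer: ((w w) w)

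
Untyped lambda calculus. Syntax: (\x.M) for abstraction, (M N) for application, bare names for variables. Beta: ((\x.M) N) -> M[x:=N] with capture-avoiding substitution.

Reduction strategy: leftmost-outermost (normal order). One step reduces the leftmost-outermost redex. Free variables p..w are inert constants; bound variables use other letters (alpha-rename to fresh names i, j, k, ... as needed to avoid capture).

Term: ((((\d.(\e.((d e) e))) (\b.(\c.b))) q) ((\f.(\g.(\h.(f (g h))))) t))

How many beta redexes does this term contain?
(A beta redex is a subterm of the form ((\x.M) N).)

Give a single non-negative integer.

Answer: 2

Derivation:
Term: ((((\d.(\e.((d e) e))) (\b.(\c.b))) q) ((\f.(\g.(\h.(f (g h))))) t))
  Redex: ((\d.(\e.((d e) e))) (\b.(\c.b)))
  Redex: ((\f.(\g.(\h.(f (g h))))) t)
Total redexes: 2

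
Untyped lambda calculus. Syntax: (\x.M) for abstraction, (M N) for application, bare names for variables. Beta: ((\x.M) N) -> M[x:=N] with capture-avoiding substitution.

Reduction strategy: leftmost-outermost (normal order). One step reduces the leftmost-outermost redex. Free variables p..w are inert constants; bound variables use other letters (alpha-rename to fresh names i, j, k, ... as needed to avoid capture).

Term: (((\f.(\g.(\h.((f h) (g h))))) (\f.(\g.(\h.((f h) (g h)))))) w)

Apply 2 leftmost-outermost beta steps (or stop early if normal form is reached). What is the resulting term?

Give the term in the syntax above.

Step 0: (((\f.(\g.(\h.((f h) (g h))))) (\f.(\g.(\h.((f h) (g h)))))) w)
Step 1: ((\g.(\h.(((\f.(\g.(\h.((f h) (g h))))) h) (g h)))) w)
Step 2: (\h.(((\f.(\g.(\h.((f h) (g h))))) h) (w h)))

Answer: (\h.(((\f.(\g.(\h.((f h) (g h))))) h) (w h)))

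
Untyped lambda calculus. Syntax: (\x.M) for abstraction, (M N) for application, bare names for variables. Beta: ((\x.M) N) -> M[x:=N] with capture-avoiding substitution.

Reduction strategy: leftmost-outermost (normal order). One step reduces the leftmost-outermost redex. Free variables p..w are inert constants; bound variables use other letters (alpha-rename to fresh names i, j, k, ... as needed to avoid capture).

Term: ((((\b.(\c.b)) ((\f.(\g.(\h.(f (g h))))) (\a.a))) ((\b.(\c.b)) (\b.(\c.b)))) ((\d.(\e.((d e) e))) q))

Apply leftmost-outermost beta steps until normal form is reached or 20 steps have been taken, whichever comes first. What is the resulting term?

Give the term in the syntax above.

Answer: (\h.((q h) h))

Derivation:
Step 0: ((((\b.(\c.b)) ((\f.(\g.(\h.(f (g h))))) (\a.a))) ((\b.(\c.b)) (\b.(\c.b)))) ((\d.(\e.((d e) e))) q))
Step 1: (((\c.((\f.(\g.(\h.(f (g h))))) (\a.a))) ((\b.(\c.b)) (\b.(\c.b)))) ((\d.(\e.((d e) e))) q))
Step 2: (((\f.(\g.(\h.(f (g h))))) (\a.a)) ((\d.(\e.((d e) e))) q))
Step 3: ((\g.(\h.((\a.a) (g h)))) ((\d.(\e.((d e) e))) q))
Step 4: (\h.((\a.a) (((\d.(\e.((d e) e))) q) h)))
Step 5: (\h.(((\d.(\e.((d e) e))) q) h))
Step 6: (\h.((\e.((q e) e)) h))
Step 7: (\h.((q h) h))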